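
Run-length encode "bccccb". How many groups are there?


Input: bccccb
Scanning for consecutive runs:
  Group 1: 'b' x 1 (positions 0-0)
  Group 2: 'c' x 4 (positions 1-4)
  Group 3: 'b' x 1 (positions 5-5)
Total groups: 3

3


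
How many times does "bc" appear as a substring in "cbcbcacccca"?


Searching for "bc" in "cbcbcacccca"
Scanning each position:
  Position 0: "cb" => no
  Position 1: "bc" => MATCH
  Position 2: "cb" => no
  Position 3: "bc" => MATCH
  Position 4: "ca" => no
  Position 5: "ac" => no
  Position 6: "cc" => no
  Position 7: "cc" => no
  Position 8: "cc" => no
  Position 9: "ca" => no
Total occurrences: 2

2


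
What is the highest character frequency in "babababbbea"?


Input: babababbbea
Character counts:
  'a': 4
  'b': 6
  'e': 1
Maximum frequency: 6

6


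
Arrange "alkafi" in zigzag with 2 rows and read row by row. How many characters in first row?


Zigzag "alkafi" into 2 rows:
Placing characters:
  'a' => row 0
  'l' => row 1
  'k' => row 0
  'a' => row 1
  'f' => row 0
  'i' => row 1
Rows:
  Row 0: "akf"
  Row 1: "lai"
First row length: 3

3


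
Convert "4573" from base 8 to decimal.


Input: "4573" in base 8
Positional expansion:
  Digit '4' (value 4) x 8^3 = 2048
  Digit '5' (value 5) x 8^2 = 320
  Digit '7' (value 7) x 8^1 = 56
  Digit '3' (value 3) x 8^0 = 3
Sum = 2427

2427


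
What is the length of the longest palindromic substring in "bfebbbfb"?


Input: "bfebbbfb"
Checking substrings for palindromes:
  [3:6] "bbb" (len 3) => palindrome
  [5:8] "bfb" (len 3) => palindrome
  [3:5] "bb" (len 2) => palindrome
  [4:6] "bb" (len 2) => palindrome
Longest palindromic substring: "bbb" with length 3

3


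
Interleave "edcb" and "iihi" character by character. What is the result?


Interleaving "edcb" and "iihi":
  Position 0: 'e' from first, 'i' from second => "ei"
  Position 1: 'd' from first, 'i' from second => "di"
  Position 2: 'c' from first, 'h' from second => "ch"
  Position 3: 'b' from first, 'i' from second => "bi"
Result: eidichbi

eidichbi


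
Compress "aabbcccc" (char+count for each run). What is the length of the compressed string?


Input: aabbcccc
Runs:
  'a' x 2 => "a2"
  'b' x 2 => "b2"
  'c' x 4 => "c4"
Compressed: "a2b2c4"
Compressed length: 6

6


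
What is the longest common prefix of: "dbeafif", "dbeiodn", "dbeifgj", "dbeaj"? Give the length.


Words: dbeafif, dbeiodn, dbeifgj, dbeaj
  Position 0: all 'd' => match
  Position 1: all 'b' => match
  Position 2: all 'e' => match
  Position 3: ('a', 'i', 'i', 'a') => mismatch, stop
LCP = "dbe" (length 3)

3


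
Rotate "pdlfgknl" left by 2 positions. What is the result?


Input: "pdlfgknl", rotate left by 2
First 2 characters: "pd"
Remaining characters: "lfgknl"
Concatenate remaining + first: "lfgknl" + "pd" = "lfgknlpd"

lfgknlpd


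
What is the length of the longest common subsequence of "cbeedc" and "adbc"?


LCS of "cbeedc" and "adbc"
DP table:
           a    d    b    c
      0    0    0    0    0
  c   0    0    0    0    1
  b   0    0    0    1    1
  e   0    0    0    1    1
  e   0    0    0    1    1
  d   0    0    1    1    1
  c   0    0    1    1    2
LCS length = dp[6][4] = 2

2


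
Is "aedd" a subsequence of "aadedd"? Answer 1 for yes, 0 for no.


Check if "aedd" is a subsequence of "aadedd"
Greedy scan:
  Position 0 ('a'): matches sub[0] = 'a'
  Position 1 ('a'): no match needed
  Position 2 ('d'): no match needed
  Position 3 ('e'): matches sub[1] = 'e'
  Position 4 ('d'): matches sub[2] = 'd'
  Position 5 ('d'): matches sub[3] = 'd'
All 4 characters matched => is a subsequence

1


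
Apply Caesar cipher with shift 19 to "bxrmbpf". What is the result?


Caesar cipher: shift "bxrmbpf" by 19
  'b' (pos 1) + 19 = pos 20 = 'u'
  'x' (pos 23) + 19 = pos 16 = 'q'
  'r' (pos 17) + 19 = pos 10 = 'k'
  'm' (pos 12) + 19 = pos 5 = 'f'
  'b' (pos 1) + 19 = pos 20 = 'u'
  'p' (pos 15) + 19 = pos 8 = 'i'
  'f' (pos 5) + 19 = pos 24 = 'y'
Result: uqkfuiy

uqkfuiy


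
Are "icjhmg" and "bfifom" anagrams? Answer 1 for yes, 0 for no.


Strings: "icjhmg", "bfifom"
Sorted first:  cghijm
Sorted second: bffimo
Differ at position 0: 'c' vs 'b' => not anagrams

0


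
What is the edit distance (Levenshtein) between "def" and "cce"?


Computing edit distance: "def" -> "cce"
DP table:
           c    c    e
      0    1    2    3
  d   1    1    2    3
  e   2    2    2    2
  f   3    3    3    3
Edit distance = dp[3][3] = 3

3


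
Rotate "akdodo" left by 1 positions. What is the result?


Input: "akdodo", rotate left by 1
First 1 characters: "a"
Remaining characters: "kdodo"
Concatenate remaining + first: "kdodo" + "a" = "kdodoa"

kdodoa


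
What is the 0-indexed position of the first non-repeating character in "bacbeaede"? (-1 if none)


Input: bacbeaede
Character frequencies:
  'a': 2
  'b': 2
  'c': 1
  'd': 1
  'e': 3
Scanning left to right for freq == 1:
  Position 0 ('b'): freq=2, skip
  Position 1 ('a'): freq=2, skip
  Position 2 ('c'): unique! => answer = 2

2


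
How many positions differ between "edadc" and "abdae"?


Comparing "edadc" and "abdae" position by position:
  Position 0: 'e' vs 'a' => DIFFER
  Position 1: 'd' vs 'b' => DIFFER
  Position 2: 'a' vs 'd' => DIFFER
  Position 3: 'd' vs 'a' => DIFFER
  Position 4: 'c' vs 'e' => DIFFER
Positions that differ: 5

5


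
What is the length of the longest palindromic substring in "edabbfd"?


Input: "edabbfd"
Checking substrings for palindromes:
  [3:5] "bb" (len 2) => palindrome
Longest palindromic substring: "bb" with length 2

2


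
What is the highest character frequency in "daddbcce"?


Input: daddbcce
Character counts:
  'a': 1
  'b': 1
  'c': 2
  'd': 3
  'e': 1
Maximum frequency: 3

3


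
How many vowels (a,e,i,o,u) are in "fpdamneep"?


Input: fpdamneep
Checking each character:
  'f' at position 0: consonant
  'p' at position 1: consonant
  'd' at position 2: consonant
  'a' at position 3: vowel (running total: 1)
  'm' at position 4: consonant
  'n' at position 5: consonant
  'e' at position 6: vowel (running total: 2)
  'e' at position 7: vowel (running total: 3)
  'p' at position 8: consonant
Total vowels: 3

3


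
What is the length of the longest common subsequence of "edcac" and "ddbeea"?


LCS of "edcac" and "ddbeea"
DP table:
           d    d    b    e    e    a
      0    0    0    0    0    0    0
  e   0    0    0    0    1    1    1
  d   0    1    1    1    1    1    1
  c   0    1    1    1    1    1    1
  a   0    1    1    1    1    1    2
  c   0    1    1    1    1    1    2
LCS length = dp[5][6] = 2

2


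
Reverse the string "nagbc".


Input: nagbc
Reading characters right to left:
  Position 4: 'c'
  Position 3: 'b'
  Position 2: 'g'
  Position 1: 'a'
  Position 0: 'n'
Reversed: cbgan

cbgan


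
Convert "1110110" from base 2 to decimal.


Input: "1110110" in base 2
Positional expansion:
  Digit '1' (value 1) x 2^6 = 64
  Digit '1' (value 1) x 2^5 = 32
  Digit '1' (value 1) x 2^4 = 16
  Digit '0' (value 0) x 2^3 = 0
  Digit '1' (value 1) x 2^2 = 4
  Digit '1' (value 1) x 2^1 = 2
  Digit '0' (value 0) x 2^0 = 0
Sum = 118

118


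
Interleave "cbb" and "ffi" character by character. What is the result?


Interleaving "cbb" and "ffi":
  Position 0: 'c' from first, 'f' from second => "cf"
  Position 1: 'b' from first, 'f' from second => "bf"
  Position 2: 'b' from first, 'i' from second => "bi"
Result: cfbfbi

cfbfbi


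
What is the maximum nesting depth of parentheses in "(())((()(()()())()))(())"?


Input: "(())((()(()()())()))(())"
Tracking depth:
  Position 0 '(': depth becomes 1
  Position 1 '(': depth becomes 2
  Position 2 ')': depth becomes 1
  Position 3 ')': depth becomes 0
  Position 4 '(': depth becomes 1
  Position 5 '(': depth becomes 2
  Position 6 '(': depth becomes 3
  Position 7 ')': depth becomes 2
  Position 8 '(': depth becomes 3
  Position 9 '(': depth becomes 4
  Position 10 ')': depth becomes 3
  Position 11 '(': depth becomes 4
  Position 12 ')': depth becomes 3
  Position 13 '(': depth becomes 4
  Position 14 ')': depth becomes 3
  Position 15 ')': depth becomes 2
  Position 16 '(': depth becomes 3
  Position 17 ')': depth becomes 2
  Position 18 ')': depth becomes 1
  Position 19 ')': depth becomes 0
  Position 20 '(': depth becomes 1
  Position 21 '(': depth becomes 2
  Position 22 ')': depth becomes 1
  Position 23 ')': depth becomes 0
Maximum depth reached: 4

4


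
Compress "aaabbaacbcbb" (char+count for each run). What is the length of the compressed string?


Input: aaabbaacbcbb
Runs:
  'a' x 3 => "a3"
  'b' x 2 => "b2"
  'a' x 2 => "a2"
  'c' x 1 => "c1"
  'b' x 1 => "b1"
  'c' x 1 => "c1"
  'b' x 2 => "b2"
Compressed: "a3b2a2c1b1c1b2"
Compressed length: 14

14


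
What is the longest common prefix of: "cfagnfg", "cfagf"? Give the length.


Words: cfagnfg, cfagf
  Position 0: all 'c' => match
  Position 1: all 'f' => match
  Position 2: all 'a' => match
  Position 3: all 'g' => match
  Position 4: ('n', 'f') => mismatch, stop
LCP = "cfag" (length 4)

4


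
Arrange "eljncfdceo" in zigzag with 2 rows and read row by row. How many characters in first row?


Zigzag "eljncfdceo" into 2 rows:
Placing characters:
  'e' => row 0
  'l' => row 1
  'j' => row 0
  'n' => row 1
  'c' => row 0
  'f' => row 1
  'd' => row 0
  'c' => row 1
  'e' => row 0
  'o' => row 1
Rows:
  Row 0: "ejcde"
  Row 1: "lnfco"
First row length: 5

5


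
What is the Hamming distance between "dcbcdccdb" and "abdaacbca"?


Comparing "dcbcdccdb" and "abdaacbca" position by position:
  Position 0: 'd' vs 'a' => differ
  Position 1: 'c' vs 'b' => differ
  Position 2: 'b' vs 'd' => differ
  Position 3: 'c' vs 'a' => differ
  Position 4: 'd' vs 'a' => differ
  Position 5: 'c' vs 'c' => same
  Position 6: 'c' vs 'b' => differ
  Position 7: 'd' vs 'c' => differ
  Position 8: 'b' vs 'a' => differ
Total differences (Hamming distance): 8

8


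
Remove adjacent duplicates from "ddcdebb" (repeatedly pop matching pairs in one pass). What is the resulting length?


Input: ddcdebb
Stack-based adjacent duplicate removal:
  Read 'd': push. Stack: d
  Read 'd': matches stack top 'd' => pop. Stack: (empty)
  Read 'c': push. Stack: c
  Read 'd': push. Stack: cd
  Read 'e': push. Stack: cde
  Read 'b': push. Stack: cdeb
  Read 'b': matches stack top 'b' => pop. Stack: cde
Final stack: "cde" (length 3)

3


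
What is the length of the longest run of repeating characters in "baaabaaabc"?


Input: "baaabaaabc"
Scanning for longest run:
  Position 1 ('a'): new char, reset run to 1
  Position 2 ('a'): continues run of 'a', length=2
  Position 3 ('a'): continues run of 'a', length=3
  Position 4 ('b'): new char, reset run to 1
  Position 5 ('a'): new char, reset run to 1
  Position 6 ('a'): continues run of 'a', length=2
  Position 7 ('a'): continues run of 'a', length=3
  Position 8 ('b'): new char, reset run to 1
  Position 9 ('c'): new char, reset run to 1
Longest run: 'a' with length 3

3


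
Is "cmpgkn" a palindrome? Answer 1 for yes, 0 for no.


Input: cmpgkn
Reversed: nkgpmc
  Compare pos 0 ('c') with pos 5 ('n'): MISMATCH
  Compare pos 1 ('m') with pos 4 ('k'): MISMATCH
  Compare pos 2 ('p') with pos 3 ('g'): MISMATCH
Result: not a palindrome

0


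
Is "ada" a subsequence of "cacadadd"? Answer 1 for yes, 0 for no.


Check if "ada" is a subsequence of "cacadadd"
Greedy scan:
  Position 0 ('c'): no match needed
  Position 1 ('a'): matches sub[0] = 'a'
  Position 2 ('c'): no match needed
  Position 3 ('a'): no match needed
  Position 4 ('d'): matches sub[1] = 'd'
  Position 5 ('a'): matches sub[2] = 'a'
  Position 6 ('d'): no match needed
  Position 7 ('d'): no match needed
All 3 characters matched => is a subsequence

1


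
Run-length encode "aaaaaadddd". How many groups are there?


Input: aaaaaadddd
Scanning for consecutive runs:
  Group 1: 'a' x 6 (positions 0-5)
  Group 2: 'd' x 4 (positions 6-9)
Total groups: 2

2


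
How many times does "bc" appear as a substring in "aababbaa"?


Searching for "bc" in "aababbaa"
Scanning each position:
  Position 0: "aa" => no
  Position 1: "ab" => no
  Position 2: "ba" => no
  Position 3: "ab" => no
  Position 4: "bb" => no
  Position 5: "ba" => no
  Position 6: "aa" => no
Total occurrences: 0

0


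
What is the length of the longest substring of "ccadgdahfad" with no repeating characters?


Input: "ccadgdahfad"
Sliding window (track last position of each char):
  Position 0 ('c'): window [0,0] length 1 -- new best
  Position 1 ('c'): repeat (last at 0), move window start to 1
  Position 1 ('c'): window [1,1] length 1
  Position 2 ('a'): window [1,2] length 2 -- new best
  Position 3 ('d'): window [1,3] length 3 -- new best
  Position 4 ('g'): window [1,4] length 4 -- new best
  Position 5 ('d'): repeat (last at 3), move window start to 4
  Position 5 ('d'): window [4,5] length 2
  Position 6 ('a'): window [4,6] length 3
  Position 7 ('h'): window [4,7] length 4
  Position 8 ('f'): window [4,8] length 5 -- new best
  Position 9 ('a'): repeat (last at 6), move window start to 7
  Position 9 ('a'): window [7,9] length 3
  Position 10 ('d'): window [7,10] length 4
Longest substring with no repeats: "gdahf" with length 5

5


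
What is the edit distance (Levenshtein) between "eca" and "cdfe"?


Computing edit distance: "eca" -> "cdfe"
DP table:
           c    d    f    e
      0    1    2    3    4
  e   1    1    2    3    3
  c   2    1    2    3    4
  a   3    2    2    3    4
Edit distance = dp[3][4] = 4

4


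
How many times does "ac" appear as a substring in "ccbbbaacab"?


Searching for "ac" in "ccbbbaacab"
Scanning each position:
  Position 0: "cc" => no
  Position 1: "cb" => no
  Position 2: "bb" => no
  Position 3: "bb" => no
  Position 4: "ba" => no
  Position 5: "aa" => no
  Position 6: "ac" => MATCH
  Position 7: "ca" => no
  Position 8: "ab" => no
Total occurrences: 1

1


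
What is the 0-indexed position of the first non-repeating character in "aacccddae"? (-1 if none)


Input: aacccddae
Character frequencies:
  'a': 3
  'c': 3
  'd': 2
  'e': 1
Scanning left to right for freq == 1:
  Position 0 ('a'): freq=3, skip
  Position 1 ('a'): freq=3, skip
  Position 2 ('c'): freq=3, skip
  Position 3 ('c'): freq=3, skip
  Position 4 ('c'): freq=3, skip
  Position 5 ('d'): freq=2, skip
  Position 6 ('d'): freq=2, skip
  Position 7 ('a'): freq=3, skip
  Position 8 ('e'): unique! => answer = 8

8


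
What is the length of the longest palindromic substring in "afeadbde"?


Input: "afeadbde"
Checking substrings for palindromes:
  [4:7] "dbd" (len 3) => palindrome
Longest palindromic substring: "dbd" with length 3

3


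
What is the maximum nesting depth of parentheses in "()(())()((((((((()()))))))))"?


Input: "()(())()((((((((()()))))))))"
Tracking depth:
  Position 0 '(': depth becomes 1
  Position 1 ')': depth becomes 0
  Position 2 '(': depth becomes 1
  Position 3 '(': depth becomes 2
  Position 4 ')': depth becomes 1
  Position 5 ')': depth becomes 0
  Position 6 '(': depth becomes 1
  Position 7 ')': depth becomes 0
  Position 8 '(': depth becomes 1
  Position 9 '(': depth becomes 2
  Position 10 '(': depth becomes 3
  Position 11 '(': depth becomes 4
  Position 12 '(': depth becomes 5
  Position 13 '(': depth becomes 6
  Position 14 '(': depth becomes 7
  Position 15 '(': depth becomes 8
  Position 16 '(': depth becomes 9
  Position 17 ')': depth becomes 8
  Position 18 '(': depth becomes 9
  Position 19 ')': depth becomes 8
  Position 20 ')': depth becomes 7
  Position 21 ')': depth becomes 6
  Position 22 ')': depth becomes 5
  Position 23 ')': depth becomes 4
  Position 24 ')': depth becomes 3
  Position 25 ')': depth becomes 2
  Position 26 ')': depth becomes 1
  Position 27 ')': depth becomes 0
Maximum depth reached: 9

9


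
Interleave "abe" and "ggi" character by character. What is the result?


Interleaving "abe" and "ggi":
  Position 0: 'a' from first, 'g' from second => "ag"
  Position 1: 'b' from first, 'g' from second => "bg"
  Position 2: 'e' from first, 'i' from second => "ei"
Result: agbgei

agbgei


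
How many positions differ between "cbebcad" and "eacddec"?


Comparing "cbebcad" and "eacddec" position by position:
  Position 0: 'c' vs 'e' => DIFFER
  Position 1: 'b' vs 'a' => DIFFER
  Position 2: 'e' vs 'c' => DIFFER
  Position 3: 'b' vs 'd' => DIFFER
  Position 4: 'c' vs 'd' => DIFFER
  Position 5: 'a' vs 'e' => DIFFER
  Position 6: 'd' vs 'c' => DIFFER
Positions that differ: 7

7


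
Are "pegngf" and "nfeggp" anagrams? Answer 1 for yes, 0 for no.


Strings: "pegngf", "nfeggp"
Sorted first:  efggnp
Sorted second: efggnp
Sorted forms match => anagrams

1


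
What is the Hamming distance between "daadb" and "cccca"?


Comparing "daadb" and "cccca" position by position:
  Position 0: 'd' vs 'c' => differ
  Position 1: 'a' vs 'c' => differ
  Position 2: 'a' vs 'c' => differ
  Position 3: 'd' vs 'c' => differ
  Position 4: 'b' vs 'a' => differ
Total differences (Hamming distance): 5

5


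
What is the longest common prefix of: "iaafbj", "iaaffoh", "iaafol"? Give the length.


Words: iaafbj, iaaffoh, iaafol
  Position 0: all 'i' => match
  Position 1: all 'a' => match
  Position 2: all 'a' => match
  Position 3: all 'f' => match
  Position 4: ('b', 'f', 'o') => mismatch, stop
LCP = "iaaf" (length 4)

4


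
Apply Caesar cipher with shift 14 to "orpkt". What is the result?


Caesar cipher: shift "orpkt" by 14
  'o' (pos 14) + 14 = pos 2 = 'c'
  'r' (pos 17) + 14 = pos 5 = 'f'
  'p' (pos 15) + 14 = pos 3 = 'd'
  'k' (pos 10) + 14 = pos 24 = 'y'
  't' (pos 19) + 14 = pos 7 = 'h'
Result: cfdyh

cfdyh


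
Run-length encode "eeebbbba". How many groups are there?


Input: eeebbbba
Scanning for consecutive runs:
  Group 1: 'e' x 3 (positions 0-2)
  Group 2: 'b' x 4 (positions 3-6)
  Group 3: 'a' x 1 (positions 7-7)
Total groups: 3

3


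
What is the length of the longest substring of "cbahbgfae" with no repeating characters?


Input: "cbahbgfae"
Sliding window (track last position of each char):
  Position 0 ('c'): window [0,0] length 1 -- new best
  Position 1 ('b'): window [0,1] length 2 -- new best
  Position 2 ('a'): window [0,2] length 3 -- new best
  Position 3 ('h'): window [0,3] length 4 -- new best
  Position 4 ('b'): repeat (last at 1), move window start to 2
  Position 4 ('b'): window [2,4] length 3
  Position 5 ('g'): window [2,5] length 4
  Position 6 ('f'): window [2,6] length 5 -- new best
  Position 7 ('a'): repeat (last at 2), move window start to 3
  Position 7 ('a'): window [3,7] length 5
  Position 8 ('e'): window [3,8] length 6 -- new best
Longest substring with no repeats: "hbgfae" with length 6

6


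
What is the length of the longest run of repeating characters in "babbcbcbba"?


Input: "babbcbcbba"
Scanning for longest run:
  Position 1 ('a'): new char, reset run to 1
  Position 2 ('b'): new char, reset run to 1
  Position 3 ('b'): continues run of 'b', length=2
  Position 4 ('c'): new char, reset run to 1
  Position 5 ('b'): new char, reset run to 1
  Position 6 ('c'): new char, reset run to 1
  Position 7 ('b'): new char, reset run to 1
  Position 8 ('b'): continues run of 'b', length=2
  Position 9 ('a'): new char, reset run to 1
Longest run: 'b' with length 2

2


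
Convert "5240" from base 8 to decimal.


Input: "5240" in base 8
Positional expansion:
  Digit '5' (value 5) x 8^3 = 2560
  Digit '2' (value 2) x 8^2 = 128
  Digit '4' (value 4) x 8^1 = 32
  Digit '0' (value 0) x 8^0 = 0
Sum = 2720

2720


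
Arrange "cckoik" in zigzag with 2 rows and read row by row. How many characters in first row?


Zigzag "cckoik" into 2 rows:
Placing characters:
  'c' => row 0
  'c' => row 1
  'k' => row 0
  'o' => row 1
  'i' => row 0
  'k' => row 1
Rows:
  Row 0: "cki"
  Row 1: "cok"
First row length: 3

3


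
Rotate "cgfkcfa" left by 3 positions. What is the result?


Input: "cgfkcfa", rotate left by 3
First 3 characters: "cgf"
Remaining characters: "kcfa"
Concatenate remaining + first: "kcfa" + "cgf" = "kcfacgf"

kcfacgf


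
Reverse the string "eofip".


Input: eofip
Reading characters right to left:
  Position 4: 'p'
  Position 3: 'i'
  Position 2: 'f'
  Position 1: 'o'
  Position 0: 'e'
Reversed: pifoe

pifoe


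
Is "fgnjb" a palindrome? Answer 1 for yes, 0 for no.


Input: fgnjb
Reversed: bjngf
  Compare pos 0 ('f') with pos 4 ('b'): MISMATCH
  Compare pos 1 ('g') with pos 3 ('j'): MISMATCH
Result: not a palindrome

0


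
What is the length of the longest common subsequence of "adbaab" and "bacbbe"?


LCS of "adbaab" and "bacbbe"
DP table:
           b    a    c    b    b    e
      0    0    0    0    0    0    0
  a   0    0    1    1    1    1    1
  d   0    0    1    1    1    1    1
  b   0    1    1    1    2    2    2
  a   0    1    2    2    2    2    2
  a   0    1    2    2    2    2    2
  b   0    1    2    2    3    3    3
LCS length = dp[6][6] = 3

3


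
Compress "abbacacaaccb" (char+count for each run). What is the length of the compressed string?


Input: abbacacaaccb
Runs:
  'a' x 1 => "a1"
  'b' x 2 => "b2"
  'a' x 1 => "a1"
  'c' x 1 => "c1"
  'a' x 1 => "a1"
  'c' x 1 => "c1"
  'a' x 2 => "a2"
  'c' x 2 => "c2"
  'b' x 1 => "b1"
Compressed: "a1b2a1c1a1c1a2c2b1"
Compressed length: 18

18


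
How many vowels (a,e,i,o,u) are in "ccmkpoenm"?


Input: ccmkpoenm
Checking each character:
  'c' at position 0: consonant
  'c' at position 1: consonant
  'm' at position 2: consonant
  'k' at position 3: consonant
  'p' at position 4: consonant
  'o' at position 5: vowel (running total: 1)
  'e' at position 6: vowel (running total: 2)
  'n' at position 7: consonant
  'm' at position 8: consonant
Total vowels: 2

2


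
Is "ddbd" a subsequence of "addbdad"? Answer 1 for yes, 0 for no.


Check if "ddbd" is a subsequence of "addbdad"
Greedy scan:
  Position 0 ('a'): no match needed
  Position 1 ('d'): matches sub[0] = 'd'
  Position 2 ('d'): matches sub[1] = 'd'
  Position 3 ('b'): matches sub[2] = 'b'
  Position 4 ('d'): matches sub[3] = 'd'
  Position 5 ('a'): no match needed
  Position 6 ('d'): no match needed
All 4 characters matched => is a subsequence

1


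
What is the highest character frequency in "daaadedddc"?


Input: daaadedddc
Character counts:
  'a': 3
  'c': 1
  'd': 5
  'e': 1
Maximum frequency: 5

5


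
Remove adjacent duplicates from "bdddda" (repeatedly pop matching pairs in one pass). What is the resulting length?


Input: bdddda
Stack-based adjacent duplicate removal:
  Read 'b': push. Stack: b
  Read 'd': push. Stack: bd
  Read 'd': matches stack top 'd' => pop. Stack: b
  Read 'd': push. Stack: bd
  Read 'd': matches stack top 'd' => pop. Stack: b
  Read 'a': push. Stack: ba
Final stack: "ba" (length 2)

2


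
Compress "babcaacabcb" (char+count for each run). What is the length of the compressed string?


Input: babcaacabcb
Runs:
  'b' x 1 => "b1"
  'a' x 1 => "a1"
  'b' x 1 => "b1"
  'c' x 1 => "c1"
  'a' x 2 => "a2"
  'c' x 1 => "c1"
  'a' x 1 => "a1"
  'b' x 1 => "b1"
  'c' x 1 => "c1"
  'b' x 1 => "b1"
Compressed: "b1a1b1c1a2c1a1b1c1b1"
Compressed length: 20

20


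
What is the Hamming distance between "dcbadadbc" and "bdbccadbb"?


Comparing "dcbadadbc" and "bdbccadbb" position by position:
  Position 0: 'd' vs 'b' => differ
  Position 1: 'c' vs 'd' => differ
  Position 2: 'b' vs 'b' => same
  Position 3: 'a' vs 'c' => differ
  Position 4: 'd' vs 'c' => differ
  Position 5: 'a' vs 'a' => same
  Position 6: 'd' vs 'd' => same
  Position 7: 'b' vs 'b' => same
  Position 8: 'c' vs 'b' => differ
Total differences (Hamming distance): 5

5


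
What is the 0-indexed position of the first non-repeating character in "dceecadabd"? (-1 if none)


Input: dceecadabd
Character frequencies:
  'a': 2
  'b': 1
  'c': 2
  'd': 3
  'e': 2
Scanning left to right for freq == 1:
  Position 0 ('d'): freq=3, skip
  Position 1 ('c'): freq=2, skip
  Position 2 ('e'): freq=2, skip
  Position 3 ('e'): freq=2, skip
  Position 4 ('c'): freq=2, skip
  Position 5 ('a'): freq=2, skip
  Position 6 ('d'): freq=3, skip
  Position 7 ('a'): freq=2, skip
  Position 8 ('b'): unique! => answer = 8

8


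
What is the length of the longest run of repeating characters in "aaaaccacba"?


Input: "aaaaccacba"
Scanning for longest run:
  Position 1 ('a'): continues run of 'a', length=2
  Position 2 ('a'): continues run of 'a', length=3
  Position 3 ('a'): continues run of 'a', length=4
  Position 4 ('c'): new char, reset run to 1
  Position 5 ('c'): continues run of 'c', length=2
  Position 6 ('a'): new char, reset run to 1
  Position 7 ('c'): new char, reset run to 1
  Position 8 ('b'): new char, reset run to 1
  Position 9 ('a'): new char, reset run to 1
Longest run: 'a' with length 4

4


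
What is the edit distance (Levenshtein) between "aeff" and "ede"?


Computing edit distance: "aeff" -> "ede"
DP table:
           e    d    e
      0    1    2    3
  a   1    1    2    3
  e   2    1    2    2
  f   3    2    2    3
  f   4    3    3    3
Edit distance = dp[4][3] = 3

3


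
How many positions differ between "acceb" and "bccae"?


Comparing "acceb" and "bccae" position by position:
  Position 0: 'a' vs 'b' => DIFFER
  Position 1: 'c' vs 'c' => same
  Position 2: 'c' vs 'c' => same
  Position 3: 'e' vs 'a' => DIFFER
  Position 4: 'b' vs 'e' => DIFFER
Positions that differ: 3

3


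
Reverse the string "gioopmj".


Input: gioopmj
Reading characters right to left:
  Position 6: 'j'
  Position 5: 'm'
  Position 4: 'p'
  Position 3: 'o'
  Position 2: 'o'
  Position 1: 'i'
  Position 0: 'g'
Reversed: jmpooig

jmpooig


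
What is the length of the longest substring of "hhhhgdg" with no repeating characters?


Input: "hhhhgdg"
Sliding window (track last position of each char):
  Position 0 ('h'): window [0,0] length 1 -- new best
  Position 1 ('h'): repeat (last at 0), move window start to 1
  Position 1 ('h'): window [1,1] length 1
  Position 2 ('h'): repeat (last at 1), move window start to 2
  Position 2 ('h'): window [2,2] length 1
  Position 3 ('h'): repeat (last at 2), move window start to 3
  Position 3 ('h'): window [3,3] length 1
  Position 4 ('g'): window [3,4] length 2 -- new best
  Position 5 ('d'): window [3,5] length 3 -- new best
  Position 6 ('g'): repeat (last at 4), move window start to 5
  Position 6 ('g'): window [5,6] length 2
Longest substring with no repeats: "hgd" with length 3

3


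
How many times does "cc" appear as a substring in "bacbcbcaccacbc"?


Searching for "cc" in "bacbcbcaccacbc"
Scanning each position:
  Position 0: "ba" => no
  Position 1: "ac" => no
  Position 2: "cb" => no
  Position 3: "bc" => no
  Position 4: "cb" => no
  Position 5: "bc" => no
  Position 6: "ca" => no
  Position 7: "ac" => no
  Position 8: "cc" => MATCH
  Position 9: "ca" => no
  Position 10: "ac" => no
  Position 11: "cb" => no
  Position 12: "bc" => no
Total occurrences: 1

1


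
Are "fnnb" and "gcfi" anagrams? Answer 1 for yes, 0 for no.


Strings: "fnnb", "gcfi"
Sorted first:  bfnn
Sorted second: cfgi
Differ at position 0: 'b' vs 'c' => not anagrams

0


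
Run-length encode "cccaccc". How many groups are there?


Input: cccaccc
Scanning for consecutive runs:
  Group 1: 'c' x 3 (positions 0-2)
  Group 2: 'a' x 1 (positions 3-3)
  Group 3: 'c' x 3 (positions 4-6)
Total groups: 3

3


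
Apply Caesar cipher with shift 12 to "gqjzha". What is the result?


Caesar cipher: shift "gqjzha" by 12
  'g' (pos 6) + 12 = pos 18 = 's'
  'q' (pos 16) + 12 = pos 2 = 'c'
  'j' (pos 9) + 12 = pos 21 = 'v'
  'z' (pos 25) + 12 = pos 11 = 'l'
  'h' (pos 7) + 12 = pos 19 = 't'
  'a' (pos 0) + 12 = pos 12 = 'm'
Result: scvltm

scvltm


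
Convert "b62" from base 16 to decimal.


Input: "b62" in base 16
Positional expansion:
  Digit 'b' (value 11) x 16^2 = 2816
  Digit '6' (value 6) x 16^1 = 96
  Digit '2' (value 2) x 16^0 = 2
Sum = 2914

2914


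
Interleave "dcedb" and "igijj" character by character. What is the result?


Interleaving "dcedb" and "igijj":
  Position 0: 'd' from first, 'i' from second => "di"
  Position 1: 'c' from first, 'g' from second => "cg"
  Position 2: 'e' from first, 'i' from second => "ei"
  Position 3: 'd' from first, 'j' from second => "dj"
  Position 4: 'b' from first, 'j' from second => "bj"
Result: dicgeidjbj

dicgeidjbj


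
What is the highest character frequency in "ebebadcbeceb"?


Input: ebebadcbeceb
Character counts:
  'a': 1
  'b': 4
  'c': 2
  'd': 1
  'e': 4
Maximum frequency: 4

4


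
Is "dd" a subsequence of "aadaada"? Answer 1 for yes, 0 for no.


Check if "dd" is a subsequence of "aadaada"
Greedy scan:
  Position 0 ('a'): no match needed
  Position 1 ('a'): no match needed
  Position 2 ('d'): matches sub[0] = 'd'
  Position 3 ('a'): no match needed
  Position 4 ('a'): no match needed
  Position 5 ('d'): matches sub[1] = 'd'
  Position 6 ('a'): no match needed
All 2 characters matched => is a subsequence

1


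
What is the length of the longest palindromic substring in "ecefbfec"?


Input: "ecefbfec"
Checking substrings for palindromes:
  [1:8] "cefbfec" (len 7) => palindrome
  [2:7] "efbfe" (len 5) => palindrome
  [0:3] "ece" (len 3) => palindrome
  [3:6] "fbf" (len 3) => palindrome
Longest palindromic substring: "cefbfec" with length 7

7


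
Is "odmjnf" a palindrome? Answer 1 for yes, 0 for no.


Input: odmjnf
Reversed: fnjmdo
  Compare pos 0 ('o') with pos 5 ('f'): MISMATCH
  Compare pos 1 ('d') with pos 4 ('n'): MISMATCH
  Compare pos 2 ('m') with pos 3 ('j'): MISMATCH
Result: not a palindrome

0


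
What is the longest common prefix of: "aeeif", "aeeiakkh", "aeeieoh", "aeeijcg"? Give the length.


Words: aeeif, aeeiakkh, aeeieoh, aeeijcg
  Position 0: all 'a' => match
  Position 1: all 'e' => match
  Position 2: all 'e' => match
  Position 3: all 'i' => match
  Position 4: ('f', 'a', 'e', 'j') => mismatch, stop
LCP = "aeei" (length 4)

4


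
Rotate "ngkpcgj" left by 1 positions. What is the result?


Input: "ngkpcgj", rotate left by 1
First 1 characters: "n"
Remaining characters: "gkpcgj"
Concatenate remaining + first: "gkpcgj" + "n" = "gkpcgjn"

gkpcgjn


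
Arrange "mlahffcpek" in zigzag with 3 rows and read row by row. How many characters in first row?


Zigzag "mlahffcpek" into 3 rows:
Placing characters:
  'm' => row 0
  'l' => row 1
  'a' => row 2
  'h' => row 1
  'f' => row 0
  'f' => row 1
  'c' => row 2
  'p' => row 1
  'e' => row 0
  'k' => row 1
Rows:
  Row 0: "mfe"
  Row 1: "lhfpk"
  Row 2: "ac"
First row length: 3

3


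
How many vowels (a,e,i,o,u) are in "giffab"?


Input: giffab
Checking each character:
  'g' at position 0: consonant
  'i' at position 1: vowel (running total: 1)
  'f' at position 2: consonant
  'f' at position 3: consonant
  'a' at position 4: vowel (running total: 2)
  'b' at position 5: consonant
Total vowels: 2

2


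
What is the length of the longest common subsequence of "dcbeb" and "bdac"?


LCS of "dcbeb" and "bdac"
DP table:
           b    d    a    c
      0    0    0    0    0
  d   0    0    1    1    1
  c   0    0    1    1    2
  b   0    1    1    1    2
  e   0    1    1    1    2
  b   0    1    1    1    2
LCS length = dp[5][4] = 2

2


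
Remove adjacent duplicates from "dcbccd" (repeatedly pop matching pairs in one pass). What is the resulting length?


Input: dcbccd
Stack-based adjacent duplicate removal:
  Read 'd': push. Stack: d
  Read 'c': push. Stack: dc
  Read 'b': push. Stack: dcb
  Read 'c': push. Stack: dcbc
  Read 'c': matches stack top 'c' => pop. Stack: dcb
  Read 'd': push. Stack: dcbd
Final stack: "dcbd" (length 4)

4


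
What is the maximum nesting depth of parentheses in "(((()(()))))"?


Input: "(((()(()))))"
Tracking depth:
  Position 0 '(': depth becomes 1
  Position 1 '(': depth becomes 2
  Position 2 '(': depth becomes 3
  Position 3 '(': depth becomes 4
  Position 4 ')': depth becomes 3
  Position 5 '(': depth becomes 4
  Position 6 '(': depth becomes 5
  Position 7 ')': depth becomes 4
  Position 8 ')': depth becomes 3
  Position 9 ')': depth becomes 2
  Position 10 ')': depth becomes 1
  Position 11 ')': depth becomes 0
Maximum depth reached: 5

5


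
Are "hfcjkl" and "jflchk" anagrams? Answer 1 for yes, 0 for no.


Strings: "hfcjkl", "jflchk"
Sorted first:  cfhjkl
Sorted second: cfhjkl
Sorted forms match => anagrams

1


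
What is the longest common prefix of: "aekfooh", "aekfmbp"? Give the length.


Words: aekfooh, aekfmbp
  Position 0: all 'a' => match
  Position 1: all 'e' => match
  Position 2: all 'k' => match
  Position 3: all 'f' => match
  Position 4: ('o', 'm') => mismatch, stop
LCP = "aekf" (length 4)

4


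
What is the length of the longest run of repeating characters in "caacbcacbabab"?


Input: "caacbcacbabab"
Scanning for longest run:
  Position 1 ('a'): new char, reset run to 1
  Position 2 ('a'): continues run of 'a', length=2
  Position 3 ('c'): new char, reset run to 1
  Position 4 ('b'): new char, reset run to 1
  Position 5 ('c'): new char, reset run to 1
  Position 6 ('a'): new char, reset run to 1
  Position 7 ('c'): new char, reset run to 1
  Position 8 ('b'): new char, reset run to 1
  Position 9 ('a'): new char, reset run to 1
  Position 10 ('b'): new char, reset run to 1
  Position 11 ('a'): new char, reset run to 1
  Position 12 ('b'): new char, reset run to 1
Longest run: 'a' with length 2

2


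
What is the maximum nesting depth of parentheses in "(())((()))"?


Input: "(())((()))"
Tracking depth:
  Position 0 '(': depth becomes 1
  Position 1 '(': depth becomes 2
  Position 2 ')': depth becomes 1
  Position 3 ')': depth becomes 0
  Position 4 '(': depth becomes 1
  Position 5 '(': depth becomes 2
  Position 6 '(': depth becomes 3
  Position 7 ')': depth becomes 2
  Position 8 ')': depth becomes 1
  Position 9 ')': depth becomes 0
Maximum depth reached: 3

3


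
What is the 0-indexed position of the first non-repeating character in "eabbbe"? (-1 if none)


Input: eabbbe
Character frequencies:
  'a': 1
  'b': 3
  'e': 2
Scanning left to right for freq == 1:
  Position 0 ('e'): freq=2, skip
  Position 1 ('a'): unique! => answer = 1

1


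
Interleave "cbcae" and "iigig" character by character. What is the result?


Interleaving "cbcae" and "iigig":
  Position 0: 'c' from first, 'i' from second => "ci"
  Position 1: 'b' from first, 'i' from second => "bi"
  Position 2: 'c' from first, 'g' from second => "cg"
  Position 3: 'a' from first, 'i' from second => "ai"
  Position 4: 'e' from first, 'g' from second => "eg"
Result: cibicgaieg

cibicgaieg


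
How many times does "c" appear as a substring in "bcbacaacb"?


Searching for "c" in "bcbacaacb"
Scanning each position:
  Position 0: "b" => no
  Position 1: "c" => MATCH
  Position 2: "b" => no
  Position 3: "a" => no
  Position 4: "c" => MATCH
  Position 5: "a" => no
  Position 6: "a" => no
  Position 7: "c" => MATCH
  Position 8: "b" => no
Total occurrences: 3

3


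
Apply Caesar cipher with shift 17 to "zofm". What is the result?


Caesar cipher: shift "zofm" by 17
  'z' (pos 25) + 17 = pos 16 = 'q'
  'o' (pos 14) + 17 = pos 5 = 'f'
  'f' (pos 5) + 17 = pos 22 = 'w'
  'm' (pos 12) + 17 = pos 3 = 'd'
Result: qfwd

qfwd


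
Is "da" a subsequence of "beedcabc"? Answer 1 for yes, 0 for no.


Check if "da" is a subsequence of "beedcabc"
Greedy scan:
  Position 0 ('b'): no match needed
  Position 1 ('e'): no match needed
  Position 2 ('e'): no match needed
  Position 3 ('d'): matches sub[0] = 'd'
  Position 4 ('c'): no match needed
  Position 5 ('a'): matches sub[1] = 'a'
  Position 6 ('b'): no match needed
  Position 7 ('c'): no match needed
All 2 characters matched => is a subsequence

1


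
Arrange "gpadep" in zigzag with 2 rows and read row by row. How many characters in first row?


Zigzag "gpadep" into 2 rows:
Placing characters:
  'g' => row 0
  'p' => row 1
  'a' => row 0
  'd' => row 1
  'e' => row 0
  'p' => row 1
Rows:
  Row 0: "gae"
  Row 1: "pdp"
First row length: 3

3


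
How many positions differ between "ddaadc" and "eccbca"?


Comparing "ddaadc" and "eccbca" position by position:
  Position 0: 'd' vs 'e' => DIFFER
  Position 1: 'd' vs 'c' => DIFFER
  Position 2: 'a' vs 'c' => DIFFER
  Position 3: 'a' vs 'b' => DIFFER
  Position 4: 'd' vs 'c' => DIFFER
  Position 5: 'c' vs 'a' => DIFFER
Positions that differ: 6

6


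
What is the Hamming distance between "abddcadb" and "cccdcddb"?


Comparing "abddcadb" and "cccdcddb" position by position:
  Position 0: 'a' vs 'c' => differ
  Position 1: 'b' vs 'c' => differ
  Position 2: 'd' vs 'c' => differ
  Position 3: 'd' vs 'd' => same
  Position 4: 'c' vs 'c' => same
  Position 5: 'a' vs 'd' => differ
  Position 6: 'd' vs 'd' => same
  Position 7: 'b' vs 'b' => same
Total differences (Hamming distance): 4

4


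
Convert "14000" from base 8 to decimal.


Input: "14000" in base 8
Positional expansion:
  Digit '1' (value 1) x 8^4 = 4096
  Digit '4' (value 4) x 8^3 = 2048
  Digit '0' (value 0) x 8^2 = 0
  Digit '0' (value 0) x 8^1 = 0
  Digit '0' (value 0) x 8^0 = 0
Sum = 6144

6144


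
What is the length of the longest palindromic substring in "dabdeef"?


Input: "dabdeef"
Checking substrings for palindromes:
  [4:6] "ee" (len 2) => palindrome
Longest palindromic substring: "ee" with length 2

2


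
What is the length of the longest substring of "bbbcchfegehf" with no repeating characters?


Input: "bbbcchfegehf"
Sliding window (track last position of each char):
  Position 0 ('b'): window [0,0] length 1 -- new best
  Position 1 ('b'): repeat (last at 0), move window start to 1
  Position 1 ('b'): window [1,1] length 1
  Position 2 ('b'): repeat (last at 1), move window start to 2
  Position 2 ('b'): window [2,2] length 1
  Position 3 ('c'): window [2,3] length 2 -- new best
  Position 4 ('c'): repeat (last at 3), move window start to 4
  Position 4 ('c'): window [4,4] length 1
  Position 5 ('h'): window [4,5] length 2
  Position 6 ('f'): window [4,6] length 3 -- new best
  Position 7 ('e'): window [4,7] length 4 -- new best
  Position 8 ('g'): window [4,8] length 5 -- new best
  Position 9 ('e'): repeat (last at 7), move window start to 8
  Position 9 ('e'): window [8,9] length 2
  Position 10 ('h'): window [8,10] length 3
  Position 11 ('f'): window [8,11] length 4
Longest substring with no repeats: "chfeg" with length 5

5


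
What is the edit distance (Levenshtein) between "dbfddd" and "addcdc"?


Computing edit distance: "dbfddd" -> "addcdc"
DP table:
           a    d    d    c    d    c
      0    1    2    3    4    5    6
  d   1    1    1    2    3    4    5
  b   2    2    2    2    3    4    5
  f   3    3    3    3    3    4    5
  d   4    4    3    3    4    3    4
  d   5    5    4    3    4    4    4
  d   6    6    5    4    4    4    5
Edit distance = dp[6][6] = 5

5


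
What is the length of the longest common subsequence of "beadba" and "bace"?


LCS of "beadba" and "bace"
DP table:
           b    a    c    e
      0    0    0    0    0
  b   0    1    1    1    1
  e   0    1    1    1    2
  a   0    1    2    2    2
  d   0    1    2    2    2
  b   0    1    2    2    2
  a   0    1    2    2    2
LCS length = dp[6][4] = 2

2


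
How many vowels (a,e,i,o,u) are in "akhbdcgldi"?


Input: akhbdcgldi
Checking each character:
  'a' at position 0: vowel (running total: 1)
  'k' at position 1: consonant
  'h' at position 2: consonant
  'b' at position 3: consonant
  'd' at position 4: consonant
  'c' at position 5: consonant
  'g' at position 6: consonant
  'l' at position 7: consonant
  'd' at position 8: consonant
  'i' at position 9: vowel (running total: 2)
Total vowels: 2

2


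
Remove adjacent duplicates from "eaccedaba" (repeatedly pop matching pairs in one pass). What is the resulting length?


Input: eaccedaba
Stack-based adjacent duplicate removal:
  Read 'e': push. Stack: e
  Read 'a': push. Stack: ea
  Read 'c': push. Stack: eac
  Read 'c': matches stack top 'c' => pop. Stack: ea
  Read 'e': push. Stack: eae
  Read 'd': push. Stack: eaed
  Read 'a': push. Stack: eaeda
  Read 'b': push. Stack: eaedab
  Read 'a': push. Stack: eaedaba
Final stack: "eaedaba" (length 7)

7
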